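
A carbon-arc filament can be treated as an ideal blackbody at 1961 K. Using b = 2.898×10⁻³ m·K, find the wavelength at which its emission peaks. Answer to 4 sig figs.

Wien's displacement law: λ_max = b/T = (2.898×10⁻³ m·K)/(1961 K) = 1.4778×10⁻⁶ m.
That is 1478 nm, in the infrared range.

λ_max ≈ 1478 nm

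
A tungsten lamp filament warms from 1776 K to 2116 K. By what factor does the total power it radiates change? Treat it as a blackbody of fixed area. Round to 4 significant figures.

P ∝ T⁴, so P₂/P₁ = (T₂/T₁)⁴ = (2116/1776)⁴ = (1.19144)⁴ = 2.015.

P₂/P₁ ≈ 2.015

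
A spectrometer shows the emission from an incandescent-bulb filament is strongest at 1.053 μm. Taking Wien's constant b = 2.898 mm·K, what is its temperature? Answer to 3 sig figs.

T ≈ 2.75×10³ K

Wien's law gives T = b/λ_max = (2.898×10⁻³ m·K)/(1.053×10⁻⁶ m) = 2.75×10³ K.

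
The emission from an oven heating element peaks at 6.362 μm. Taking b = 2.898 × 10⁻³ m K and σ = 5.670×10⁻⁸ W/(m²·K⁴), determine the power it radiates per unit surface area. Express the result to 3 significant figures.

I ≈ 2.44×10³ W/m²

Wien's law: T = b/λ_max = 2.898×10⁻³/6.362×10⁻⁶ = 455.517 K.
Then I = σT⁴ = 5.670×10⁻⁸×(455.517)⁴ = 2.44×10³ W/m².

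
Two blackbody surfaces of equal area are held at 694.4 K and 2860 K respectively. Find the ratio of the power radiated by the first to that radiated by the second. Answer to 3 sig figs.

With equal areas, P₁/P₂ = (T₁/T₂)⁴ = (694.4/2860)⁴ = 3.48×10⁻³.

P₁/P₂ ≈ 3.48×10⁻³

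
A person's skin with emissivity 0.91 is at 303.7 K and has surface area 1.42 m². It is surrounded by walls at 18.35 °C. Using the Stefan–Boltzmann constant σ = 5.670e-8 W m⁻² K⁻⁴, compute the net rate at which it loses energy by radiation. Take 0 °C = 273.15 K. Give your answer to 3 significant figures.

Surroundings: T = 18.35 °C + 273.15 = 291.50 K.
Area A = 1.42 m².
Net radiated power P_net = εσA(T⁴ − T₀⁴) = 0.91×5.670×10⁻⁸×1.42×(303.7⁴ − 291.50⁴).
T⁴ − T₀⁴ = 8.50705×10⁹ − 7.22028×10⁹ = 1.28677×10⁹ K⁴, so P_net = 94.3 W.

Net loss ≈ 94.3 W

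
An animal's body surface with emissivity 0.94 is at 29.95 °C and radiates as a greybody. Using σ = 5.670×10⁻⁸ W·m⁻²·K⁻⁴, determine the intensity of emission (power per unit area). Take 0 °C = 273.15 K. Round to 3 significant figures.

T = 29.95 °C + 273.15 = 303.10 K.
Stefan–Boltzmann: I = εσT⁴ = 0.94 × 5.670×10⁻⁸ × (303.10)⁴ = 450 W/m².

I ≈ 450 W/m²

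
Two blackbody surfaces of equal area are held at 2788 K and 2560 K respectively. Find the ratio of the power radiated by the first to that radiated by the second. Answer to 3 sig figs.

P₁/P₂ ≈ 1.41

With equal areas, P₁/P₂ = (T₁/T₂)⁴ = (2788/2560)⁴ = 1.41.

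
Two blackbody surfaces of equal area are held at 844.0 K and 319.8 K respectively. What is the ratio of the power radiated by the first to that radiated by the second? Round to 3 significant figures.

With equal areas, P₁/P₂ = (T₁/T₂)⁴ = (844.0/319.8)⁴ = 48.5.

P₁/P₂ ≈ 48.5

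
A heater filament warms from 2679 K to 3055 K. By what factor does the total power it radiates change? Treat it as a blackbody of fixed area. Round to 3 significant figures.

P ∝ T⁴, so P₂/P₁ = (T₂/T₁)⁴ = (3055/2679)⁴ = (1.14035)⁴ = 1.69.

P₂/P₁ ≈ 1.69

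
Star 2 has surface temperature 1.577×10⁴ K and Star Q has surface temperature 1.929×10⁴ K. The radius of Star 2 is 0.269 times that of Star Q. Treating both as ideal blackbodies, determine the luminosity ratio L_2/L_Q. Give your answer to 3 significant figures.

L ∝ R²T⁴, so L_2/L_Q = (R_2/R_Q)²(T_2/T_Q)⁴ = (0.269)² × (1.577×10⁴/1.929×10⁴)⁴ = 0.072361 × 0.446681 = 0.0323.

L_2/L_Q ≈ 0.0323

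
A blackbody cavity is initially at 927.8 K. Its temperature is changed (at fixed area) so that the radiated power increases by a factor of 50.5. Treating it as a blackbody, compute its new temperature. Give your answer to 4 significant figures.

P ∝ T⁴, so T₂/T₁ = (P₂/P₁)^(1/4) = (50.5)^(1/4) = 2.66577.
T₂ = 927.8 × 2.66577 = 2473 K.

T₂ ≈ 2473 K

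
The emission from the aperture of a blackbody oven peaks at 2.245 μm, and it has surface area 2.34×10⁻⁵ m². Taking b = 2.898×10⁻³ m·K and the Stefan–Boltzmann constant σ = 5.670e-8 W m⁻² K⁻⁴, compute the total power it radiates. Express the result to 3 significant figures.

P ≈ 3.68 W

Wien's law: T = b/λ_max = 2.898×10⁻³/2.245×10⁻⁶ = 1290.87 K.
Area A = 2.34×10⁻⁵ m².
Then P = σAT⁴ = 5.670×10⁻⁸×2.34×10⁻⁵×(1290.87)⁴ = 3.68 W.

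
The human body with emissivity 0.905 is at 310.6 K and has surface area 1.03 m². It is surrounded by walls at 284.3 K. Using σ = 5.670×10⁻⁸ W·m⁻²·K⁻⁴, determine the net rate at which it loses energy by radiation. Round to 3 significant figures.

Area A = 1.03 m².
Net radiated power P_net = εσA(T⁴ − T₀⁴) = 0.905×5.670×10⁻⁸×1.03×(310.6⁴ − 284.3⁴).
T⁴ − T₀⁴ = 9.30692×10⁹ − 6.53292×10⁹ = 2.77400×10⁹ K⁴, so P_net = 147 W.

Net loss ≈ 147 W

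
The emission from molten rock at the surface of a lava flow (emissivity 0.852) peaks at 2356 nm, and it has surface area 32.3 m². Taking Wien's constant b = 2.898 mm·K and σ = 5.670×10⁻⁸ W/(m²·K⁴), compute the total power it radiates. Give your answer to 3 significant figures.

Wien's law: T = b/λ_max = 2.898×10⁻³/2.356×10⁻⁶ = 1230.05 K.
Area A = 32.3 m².
Then P = εσAT⁴ = 0.852×5.670×10⁻⁸×32.3×(1230.05)⁴ = 3.57×10⁶ W.

P ≈ 3.57×10⁶ W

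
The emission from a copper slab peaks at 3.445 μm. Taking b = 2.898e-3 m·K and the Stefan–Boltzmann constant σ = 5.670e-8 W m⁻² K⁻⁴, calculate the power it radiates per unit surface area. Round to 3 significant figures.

Wien's law: T = b/λ_max = 2.898×10⁻³/3.445×10⁻⁶ = 841.219 K.
Then I = σT⁴ = 5.670×10⁻⁸×(841.219)⁴ = 2.84×10⁴ W/m².

I ≈ 2.84×10⁴ W/m²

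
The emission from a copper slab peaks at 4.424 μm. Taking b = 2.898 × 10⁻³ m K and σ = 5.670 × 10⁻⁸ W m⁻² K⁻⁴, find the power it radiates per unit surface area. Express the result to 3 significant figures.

Wien's law: T = b/λ_max = 2.898×10⁻³/4.424×10⁻⁶ = 655.063 K.
Then I = σT⁴ = 5.670×10⁻⁸×(655.063)⁴ = 1.04×10⁴ W/m².

I ≈ 1.04×10⁴ W/m²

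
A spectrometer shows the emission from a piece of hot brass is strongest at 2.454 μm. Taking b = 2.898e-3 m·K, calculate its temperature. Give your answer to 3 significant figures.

Wien's law gives T = b/λ_max = (2.898×10⁻³ m·K)/(2.454×10⁻⁶ m) = 1.18×10³ K.

T ≈ 1.18×10³ K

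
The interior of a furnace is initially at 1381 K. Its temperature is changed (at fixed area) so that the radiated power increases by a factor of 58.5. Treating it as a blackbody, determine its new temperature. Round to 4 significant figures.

P ∝ T⁴, so T₂/T₁ = (P₂/P₁)^(1/4) = (58.5)^(1/4) = 2.76560.
T₂ = 1381 × 2.76560 = 3819 K.

T₂ ≈ 3819 K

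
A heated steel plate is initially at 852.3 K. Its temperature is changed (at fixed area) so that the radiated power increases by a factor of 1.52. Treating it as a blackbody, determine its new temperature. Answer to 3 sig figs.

P ∝ T⁴, so T₂/T₁ = (P₂/P₁)^(1/4) = (1.52)^(1/4) = 1.11035.
T₂ = 852.3 × 1.11035 = 946 K.

T₂ ≈ 946 K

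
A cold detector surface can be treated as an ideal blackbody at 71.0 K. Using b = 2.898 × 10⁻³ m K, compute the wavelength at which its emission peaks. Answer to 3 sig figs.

Wien's displacement law: λ_max = b/T = (2.898×10⁻³ m·K)/(71.0 K) = 4.082×10⁻⁵ m.
That is 40.8 μm, in the infrared range.

λ_max ≈ 40.8 μm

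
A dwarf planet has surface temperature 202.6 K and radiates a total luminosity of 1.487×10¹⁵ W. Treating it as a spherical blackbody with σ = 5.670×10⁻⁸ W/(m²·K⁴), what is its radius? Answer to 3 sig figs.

L = 4πR²σT⁴ ⇒ R = √(L/(4πσT⁴)).
σT⁴ = 95.5302 W/m², so R = √(1.487×10¹⁵/(4π×95.5302)) = 1.11×10⁶ m.

R ≈ 1.11×10⁶ m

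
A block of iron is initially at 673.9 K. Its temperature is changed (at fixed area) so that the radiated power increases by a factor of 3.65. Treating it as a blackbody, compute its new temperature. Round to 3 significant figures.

T₂ ≈ 931 K

P ∝ T⁴, so T₂/T₁ = (P₂/P₁)^(1/4) = (3.65)^(1/4) = 1.38221.
T₂ = 673.9 × 1.38221 = 931 K.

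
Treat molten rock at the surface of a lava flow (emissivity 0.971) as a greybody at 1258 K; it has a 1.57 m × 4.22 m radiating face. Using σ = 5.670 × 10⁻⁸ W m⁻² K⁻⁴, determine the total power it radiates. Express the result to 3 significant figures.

Area A = 1.57 × 4.22 = 6.6254 m².
P = εσAT⁴ = 0.971 × 5.670×10⁻⁸ × 6.6254 × (1258)⁴ = 9.14×10⁵ W.

P ≈ 9.14×10⁵ W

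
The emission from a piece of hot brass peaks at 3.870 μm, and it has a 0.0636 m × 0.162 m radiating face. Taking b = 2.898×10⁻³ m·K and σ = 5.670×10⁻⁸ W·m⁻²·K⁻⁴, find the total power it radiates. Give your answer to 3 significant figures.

P ≈ 184 W

Wien's law: T = b/λ_max = 2.898×10⁻³/3.870×10⁻⁶ = 748.837 K.
Area A = 0.0636 × 0.162 = 0.0103032 m².
Then P = σAT⁴ = 5.670×10⁻⁸×0.0103032×(748.837)⁴ = 184 W.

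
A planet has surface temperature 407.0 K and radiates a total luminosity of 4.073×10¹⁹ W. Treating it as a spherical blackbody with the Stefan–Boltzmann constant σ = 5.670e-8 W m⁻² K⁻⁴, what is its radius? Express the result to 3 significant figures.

L = 4πR²σT⁴ ⇒ R = √(L/(4πσT⁴)).
σT⁴ = 1555.82 W/m², so R = √(4.073×10¹⁹/(4π×1555.82)) = 4.56×10⁷ m.

R ≈ 4.56×10⁷ m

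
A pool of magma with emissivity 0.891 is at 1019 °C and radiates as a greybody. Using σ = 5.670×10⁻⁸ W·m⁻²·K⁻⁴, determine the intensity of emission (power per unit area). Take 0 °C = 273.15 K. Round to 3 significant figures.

T = 1019 °C + 273.15 = 1292.15 K.
Stefan–Boltzmann: I = εσT⁴ = 0.891 × 5.670×10⁻⁸ × (1292.15)⁴ = 1.41×10⁵ W/m².

I ≈ 1.41×10⁵ W/m²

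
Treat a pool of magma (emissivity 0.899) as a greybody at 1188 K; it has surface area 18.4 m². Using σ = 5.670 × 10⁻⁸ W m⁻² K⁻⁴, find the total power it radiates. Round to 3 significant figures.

P ≈ 1.87×10⁶ W

Area A = 18.4 m².
P = εσAT⁴ = 0.899 × 5.670×10⁻⁸ × 18.4 × (1188)⁴ = 1.87×10⁶ W.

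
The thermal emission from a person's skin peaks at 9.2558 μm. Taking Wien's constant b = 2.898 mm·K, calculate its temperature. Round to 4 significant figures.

T ≈ 313.1 K

Wien's law gives T = b/λ_max = (2.898×10⁻³ m·K)/(9.2558×10⁻⁶ m) = 313.1 K.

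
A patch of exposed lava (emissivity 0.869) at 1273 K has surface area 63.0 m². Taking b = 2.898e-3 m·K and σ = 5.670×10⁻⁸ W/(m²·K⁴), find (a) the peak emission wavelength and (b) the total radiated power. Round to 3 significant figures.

(a) λ_max = b/T = 2.898×10⁻³/1273 = 2.277×10⁻⁶ m = 2.28 μm.
Area A = 63.0 m².
(b) P = εσAT⁴ = 0.869×5.670×10⁻⁸×63.0×(1273)⁴ = 8.15×10⁶ W.

λ_max ≈ 2.28 μm; P ≈ 8.15×10⁶ W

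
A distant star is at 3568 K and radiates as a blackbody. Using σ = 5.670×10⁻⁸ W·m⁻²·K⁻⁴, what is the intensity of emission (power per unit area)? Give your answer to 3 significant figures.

I ≈ 9.19×10⁶ W/m²

Stefan–Boltzmann: I = σT⁴ = 5.670×10⁻⁸ × (3568)⁴ = 9.19×10⁶ W/m².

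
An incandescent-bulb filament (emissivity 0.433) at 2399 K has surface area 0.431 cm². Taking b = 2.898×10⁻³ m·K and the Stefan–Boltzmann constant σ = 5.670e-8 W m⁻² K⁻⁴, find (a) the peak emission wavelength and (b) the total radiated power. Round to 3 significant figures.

(a) λ_max = b/T = 2.898×10⁻³/2399 = 1.208×10⁻⁶ m = 1.21 μm.
Area A = 0.431 cm² = 4.31×10⁻⁵ m².
(b) P = εσAT⁴ = 0.433×5.670×10⁻⁸×4.31×10⁻⁵×(2399)⁴ = 35.0 W.

λ_max ≈ 1.21 μm; P ≈ 35.0 W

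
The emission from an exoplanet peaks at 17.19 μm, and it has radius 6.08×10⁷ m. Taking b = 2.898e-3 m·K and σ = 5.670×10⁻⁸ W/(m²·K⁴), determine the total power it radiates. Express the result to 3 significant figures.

P ≈ 2.13×10¹⁸ W

Wien's law: T = b/λ_max = 2.898×10⁻³/1.719×10⁻⁵ = 168.586 K.
Surface area A = 4πR² = 4π(6.08×10⁷ m)² = 4.64533×10¹⁶ m².
Then P = σAT⁴ = 5.670×10⁻⁸×4.64533×10¹⁶×(168.586)⁴ = 2.13×10¹⁸ W.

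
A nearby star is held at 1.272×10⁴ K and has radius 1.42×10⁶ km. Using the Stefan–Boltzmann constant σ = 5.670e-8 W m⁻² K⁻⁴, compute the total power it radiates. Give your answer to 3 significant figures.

P ≈ 3.76×10²⁸ W

Surface area A = 4πR² = 4π(1.42×10⁹ m)² = 2.53388×10¹⁹ m².
P = σAT⁴ = 5.670×10⁻⁸ × 2.53388×10¹⁹ × (1.272×10⁴)⁴ = 3.76×10²⁸ W.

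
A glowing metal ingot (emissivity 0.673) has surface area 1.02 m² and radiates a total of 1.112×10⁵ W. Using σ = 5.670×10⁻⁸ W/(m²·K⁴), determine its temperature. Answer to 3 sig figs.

Area A = 1.02 m².
P = εσAT⁴ ⇒ T = (P/(εσA))^(1/4) = (1.112×10⁵/(0.673×5.670×10⁻⁸×1.02))^(1/4) = 1.30×10³ K.

T ≈ 1.30×10³ K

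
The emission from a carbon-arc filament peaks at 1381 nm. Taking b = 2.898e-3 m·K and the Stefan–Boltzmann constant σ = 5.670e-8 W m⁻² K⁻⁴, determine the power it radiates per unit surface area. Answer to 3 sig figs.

I ≈ 1.10×10⁶ W/m²

Wien's law: T = b/λ_max = 2.898×10⁻³/1.381×10⁻⁶ = 2098.48 K.
Then I = σT⁴ = 5.670×10⁻⁸×(2098.48)⁴ = 1.10×10⁶ W/m².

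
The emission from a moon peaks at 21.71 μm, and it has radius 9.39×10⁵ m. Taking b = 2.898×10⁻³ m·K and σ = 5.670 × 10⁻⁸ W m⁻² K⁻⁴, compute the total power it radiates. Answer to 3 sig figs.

Wien's law: T = b/λ_max = 2.898×10⁻³/2.171×10⁻⁵ = 133.487 K.
Surface area A = 4πR² = 4π(9.39×10⁵ m)² = 1.10800×10¹³ m².
Then P = σAT⁴ = 5.670×10⁻⁸×1.10800×10¹³×(133.487)⁴ = 1.99×10¹⁴ W.

P ≈ 1.99×10¹⁴ W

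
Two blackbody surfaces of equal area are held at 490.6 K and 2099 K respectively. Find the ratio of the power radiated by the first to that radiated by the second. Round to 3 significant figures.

P₁/P₂ ≈ 2.98×10⁻³

With equal areas, P₁/P₂ = (T₁/T₂)⁴ = (490.6/2099)⁴ = 2.98×10⁻³.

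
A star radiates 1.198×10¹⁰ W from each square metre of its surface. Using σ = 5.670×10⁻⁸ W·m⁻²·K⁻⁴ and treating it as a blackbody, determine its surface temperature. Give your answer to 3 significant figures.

T ≈ 2.14×10⁴ K

I = σT⁴, so T = (I/σ)^(1/4) = (1.198×10¹⁰/(5.670×10⁻⁸))^(1/4) = 2.14×10⁴ K.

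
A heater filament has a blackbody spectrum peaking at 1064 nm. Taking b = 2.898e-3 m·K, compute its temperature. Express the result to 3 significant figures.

Wien's law gives T = b/λ_max = (2.898×10⁻³ m·K)/(1.064×10⁻⁶ m) = 2.72×10³ K.

T ≈ 2.72×10³ K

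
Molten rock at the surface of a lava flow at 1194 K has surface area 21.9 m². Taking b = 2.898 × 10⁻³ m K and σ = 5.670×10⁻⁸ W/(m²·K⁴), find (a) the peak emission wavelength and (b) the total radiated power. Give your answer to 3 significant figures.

λ_max ≈ 2.43 μm; P ≈ 2.52×10⁶ W

(a) λ_max = b/T = 2.898×10⁻³/1194 = 2.427×10⁻⁶ m = 2.43 μm.
Area A = 21.9 m².
(b) P = σAT⁴ = 5.670×10⁻⁸×21.9×(1194)⁴ = 2.52×10⁶ W.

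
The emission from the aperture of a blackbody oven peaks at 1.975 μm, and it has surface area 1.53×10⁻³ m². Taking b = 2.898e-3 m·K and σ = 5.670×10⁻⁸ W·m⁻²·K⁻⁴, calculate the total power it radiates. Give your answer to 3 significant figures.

P ≈ 402 W

Wien's law: T = b/λ_max = 2.898×10⁻³/1.975×10⁻⁶ = 1467.34 K.
Area A = 1.53×10⁻³ m².
Then P = σAT⁴ = 5.670×10⁻⁸×1.53×10⁻³×(1467.34)⁴ = 402 W.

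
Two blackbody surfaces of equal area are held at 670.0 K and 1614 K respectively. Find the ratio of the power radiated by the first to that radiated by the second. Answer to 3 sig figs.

With equal areas, P₁/P₂ = (T₁/T₂)⁴ = (670.0/1614)⁴ = 0.0297.

P₁/P₂ ≈ 0.0297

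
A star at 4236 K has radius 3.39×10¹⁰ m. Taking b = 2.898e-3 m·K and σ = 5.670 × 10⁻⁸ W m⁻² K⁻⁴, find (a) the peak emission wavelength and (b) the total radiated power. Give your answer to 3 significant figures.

(a) λ_max = b/T = 2.898×10⁻³/4236 = 6.841×10⁻⁷ m = 0.684 μm.
Surface area A = 4πR² = 4π(3.39×10¹⁰ m)² = 1.44414×10²² m².
(b) P = σAT⁴ = 5.670×10⁻⁸×1.44414×10²²×(4236)⁴ = 2.64×10²⁹ W.

λ_max ≈ 0.684 μm; P ≈ 2.64×10²⁹ W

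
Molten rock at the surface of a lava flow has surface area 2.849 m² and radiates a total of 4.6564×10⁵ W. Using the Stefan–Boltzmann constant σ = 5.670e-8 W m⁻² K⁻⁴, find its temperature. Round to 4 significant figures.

Area A = 2.849 m².
P = σAT⁴ ⇒ T = (P/(σA))^(1/4) = (4.6564×10⁵/(5.670×10⁻⁸×2.849))^(1/4) = 1303 K.

T ≈ 1303 K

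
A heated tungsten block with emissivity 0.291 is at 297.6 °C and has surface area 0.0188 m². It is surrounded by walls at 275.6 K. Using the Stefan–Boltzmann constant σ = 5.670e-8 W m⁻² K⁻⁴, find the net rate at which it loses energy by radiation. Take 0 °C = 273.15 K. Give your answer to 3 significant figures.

T = 297.6 °C + 273.15 = 570.75 K.
Area A = 0.0188 m².
Net radiated power P_net = εσA(T⁴ − T₀⁴) = 0.291×5.670×10⁻⁸×0.0188×(570.75⁴ − 275.6⁴).
T⁴ − T₀⁴ = 1.06117×10¹¹ − 5.76922×10⁹ = 1.00348×10¹¹ K⁴, so P_net = 31.1 W.

Net loss ≈ 31.1 W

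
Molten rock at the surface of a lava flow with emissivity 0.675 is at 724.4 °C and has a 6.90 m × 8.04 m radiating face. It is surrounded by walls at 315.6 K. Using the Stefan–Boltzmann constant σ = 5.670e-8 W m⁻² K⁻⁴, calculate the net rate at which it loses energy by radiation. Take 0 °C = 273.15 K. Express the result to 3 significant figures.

Net loss ≈ 2.08×10⁶ W

T = 724.4 °C + 273.15 = 997.55 K.
Area A = 6.90 × 8.04 = 55.476 m².
Net radiated power P_net = εσA(T⁴ − T₀⁴) = 0.675×5.670×10⁻⁸×55.476×(997.55⁴ − 315.6⁴).
T⁴ − T₀⁴ = 9.90236×10¹¹ − 9.92083×10⁹ = 9.80315×10¹¹ K⁴, so P_net = 2.08×10⁶ W.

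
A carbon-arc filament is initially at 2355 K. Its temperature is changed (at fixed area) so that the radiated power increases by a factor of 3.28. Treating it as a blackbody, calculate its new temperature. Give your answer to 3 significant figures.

T₂ ≈ 3.17×10³ K

P ∝ T⁴, so T₂/T₁ = (P₂/P₁)^(1/4) = (3.28)^(1/4) = 1.34576.
T₂ = 2355 × 1.34576 = 3.17×10³ K.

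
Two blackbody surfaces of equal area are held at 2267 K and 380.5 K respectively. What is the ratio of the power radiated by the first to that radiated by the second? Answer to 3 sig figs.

P₁/P₂ ≈ 1.26×10³

With equal areas, P₁/P₂ = (T₁/T₂)⁴ = (2267/380.5)⁴ = 1.26×10³.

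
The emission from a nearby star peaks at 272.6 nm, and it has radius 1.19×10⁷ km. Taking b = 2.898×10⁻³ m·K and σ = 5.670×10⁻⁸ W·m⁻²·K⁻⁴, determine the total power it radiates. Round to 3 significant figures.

Wien's law: T = b/λ_max = 2.898×10⁻³/2.726×10⁻⁷ = 10631.0 K.
Surface area A = 4πR² = 4π(1.19×10¹⁰ m)² = 1.77952×10²¹ m².
Then P = σAT⁴ = 5.670×10⁻⁸×1.77952×10²¹×(10631.0)⁴ = 1.29×10³⁰ W.

P ≈ 1.29×10³⁰ W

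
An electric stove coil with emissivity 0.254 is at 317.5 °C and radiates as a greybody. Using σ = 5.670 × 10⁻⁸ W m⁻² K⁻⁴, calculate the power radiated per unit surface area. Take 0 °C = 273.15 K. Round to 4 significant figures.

T = 317.5 °C + 273.15 = 590.65 K.
Stefan–Boltzmann: I = εσT⁴ = 0.254 × 5.670×10⁻⁸ × (590.65)⁴ = 1753 W/m².

I ≈ 1753 W/m²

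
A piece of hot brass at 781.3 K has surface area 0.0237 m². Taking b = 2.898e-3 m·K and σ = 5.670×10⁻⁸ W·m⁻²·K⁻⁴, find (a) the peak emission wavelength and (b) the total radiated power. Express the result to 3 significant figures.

(a) λ_max = b/T = 2.898×10⁻³/781.3 = 3.709×10⁻⁶ m = 3.71 μm.
Area A = 0.0237 m².
(b) P = σAT⁴ = 5.670×10⁻⁸×0.0237×(781.3)⁴ = 501 W.

λ_max ≈ 3.71 μm; P ≈ 501 W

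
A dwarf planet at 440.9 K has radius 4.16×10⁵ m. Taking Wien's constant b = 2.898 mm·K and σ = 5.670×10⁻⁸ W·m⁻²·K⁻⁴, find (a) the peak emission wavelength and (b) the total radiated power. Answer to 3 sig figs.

λ_max ≈ 6.57 μm; P ≈ 4.66×10¹⁵ W

(a) λ_max = b/T = 2.898×10⁻³/440.9 = 6.573×10⁻⁶ m = 6.57 μm.
Surface area A = 4πR² = 4π(4.16×10⁵ m)² = 2.17469×10¹² m².
(b) P = σAT⁴ = 5.670×10⁻⁸×2.17469×10¹²×(440.9)⁴ = 4.66×10¹⁵ W.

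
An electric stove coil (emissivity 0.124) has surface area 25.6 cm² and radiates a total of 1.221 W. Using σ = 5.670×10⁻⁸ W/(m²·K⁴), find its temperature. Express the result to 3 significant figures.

Area A = 25.6 cm² = 2.56×10⁻³ m².
P = εσAT⁴ ⇒ T = (P/(εσA))^(1/4) = (1.221/(0.124×5.670×10⁻⁸×2.56×10⁻³))^(1/4) = 510 K.

T ≈ 510 K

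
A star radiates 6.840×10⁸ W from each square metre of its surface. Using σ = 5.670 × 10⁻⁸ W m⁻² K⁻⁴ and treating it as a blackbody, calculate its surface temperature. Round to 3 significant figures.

T ≈ 1.05×10⁴ K

I = σT⁴, so T = (I/σ)^(1/4) = (6.840×10⁸/(5.670×10⁻⁸))^(1/4) = 1.05×10⁴ K.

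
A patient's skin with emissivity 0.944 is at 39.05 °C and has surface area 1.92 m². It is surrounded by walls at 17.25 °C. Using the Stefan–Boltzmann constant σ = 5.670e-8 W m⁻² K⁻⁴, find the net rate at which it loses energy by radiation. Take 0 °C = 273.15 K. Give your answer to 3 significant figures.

Net loss ≈ 245 W

T = 39.05 °C + 273.15 = 312.20 K.
Surroundings: T = 17.25 °C + 273.15 = 290.40 K.
Area A = 1.92 m².
Net radiated power P_net = εσA(T⁴ − T₀⁴) = 0.944×5.670×10⁻⁸×1.92×(312.20⁴ − 290.40⁴).
T⁴ − T₀⁴ = 9.50017×10⁹ − 7.11191×10⁹ = 2.38826×10⁹ K⁴, so P_net = 245 W.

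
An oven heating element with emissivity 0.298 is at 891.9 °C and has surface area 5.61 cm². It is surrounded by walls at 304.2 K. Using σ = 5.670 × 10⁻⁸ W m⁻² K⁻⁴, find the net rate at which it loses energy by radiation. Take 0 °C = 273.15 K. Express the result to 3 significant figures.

Net loss ≈ 17.4 W

T = 891.9 °C + 273.15 = 1165.05 K.
Area A = 5.61 cm² = 5.61×10⁻⁴ m².
Net radiated power P_net = εσA(T⁴ − T₀⁴) = 0.298×5.670×10⁻⁸×5.61×10⁻⁴×(1165.05⁴ − 304.2⁴).
T⁴ − T₀⁴ = 1.84238×10¹² − 8.56321×10⁹ = 1.83382×10¹² K⁴, so P_net = 17.4 W.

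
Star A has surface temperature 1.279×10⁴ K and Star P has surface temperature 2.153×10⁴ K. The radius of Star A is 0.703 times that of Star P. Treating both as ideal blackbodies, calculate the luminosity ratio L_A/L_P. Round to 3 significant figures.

L_A/L_P ≈ 0.0615

L ∝ R²T⁴, so L_A/L_P = (R_A/R_P)²(T_A/T_P)⁴ = (0.703)² × (1.279×10⁴/2.153×10⁴)⁴ = 0.494209 × 0.124539 = 0.0615.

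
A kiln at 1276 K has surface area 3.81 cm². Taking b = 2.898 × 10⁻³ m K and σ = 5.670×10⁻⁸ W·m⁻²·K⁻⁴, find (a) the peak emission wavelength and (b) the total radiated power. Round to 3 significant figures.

(a) λ_max = b/T = 2.898×10⁻³/1276 = 2.271×10⁻⁶ m = 2.27×10³ nm.
Area A = 3.81 cm² = 3.81×10⁻⁴ m².
(b) P = σAT⁴ = 5.670×10⁻⁸×3.81×10⁻⁴×(1276)⁴ = 57.3 W.

λ_max ≈ 2.27×10³ nm; P ≈ 57.3 W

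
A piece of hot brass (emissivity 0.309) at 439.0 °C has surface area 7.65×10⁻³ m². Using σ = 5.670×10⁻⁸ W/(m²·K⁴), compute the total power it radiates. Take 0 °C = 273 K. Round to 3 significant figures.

T = 439.0 °C + 273 = 712.0 K.
Area A = 7.65×10⁻³ m².
P = εσAT⁴ = 0.309 × 5.670×10⁻⁸ × 7.65×10⁻³ × (712.0)⁴ = 34.4 W.

P ≈ 34.4 W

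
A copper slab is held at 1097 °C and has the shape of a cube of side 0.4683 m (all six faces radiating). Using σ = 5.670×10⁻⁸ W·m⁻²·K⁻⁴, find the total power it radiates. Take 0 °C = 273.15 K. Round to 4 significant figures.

T = 1097 °C + 273.15 = 1370.15 K.
Area A = 6s² = 6×(0.4683 m)² = 1.31583 m².
P = σAT⁴ = 5.670×10⁻⁸ × 1.31583 × (1370.15)⁴ = 2.629×10⁵ W.

P ≈ 2.629×10⁵ W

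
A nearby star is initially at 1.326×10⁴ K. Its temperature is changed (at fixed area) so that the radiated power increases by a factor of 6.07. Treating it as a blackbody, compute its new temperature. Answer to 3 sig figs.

T₂ ≈ 2.08×10⁴ K

P ∝ T⁴, so T₂/T₁ = (P₂/P₁)^(1/4) = (6.07)^(1/4) = 1.56963.
T₂ = 1.326×10⁴ × 1.56963 = 2.08×10⁴ K.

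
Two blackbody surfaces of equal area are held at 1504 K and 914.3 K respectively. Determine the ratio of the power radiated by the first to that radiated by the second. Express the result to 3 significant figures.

With equal areas, P₁/P₂ = (T₁/T₂)⁴ = (1504/914.3)⁴ = 7.32.

P₁/P₂ ≈ 7.32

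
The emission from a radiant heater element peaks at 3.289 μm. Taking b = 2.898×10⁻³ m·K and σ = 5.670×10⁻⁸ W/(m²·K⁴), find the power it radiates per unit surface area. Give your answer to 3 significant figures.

Wien's law: T = b/λ_max = 2.898×10⁻³/3.289×10⁻⁶ = 881.119 K.
Then I = σT⁴ = 5.670×10⁻⁸×(881.119)⁴ = 3.42×10⁴ W/m².

I ≈ 3.42×10⁴ W/m²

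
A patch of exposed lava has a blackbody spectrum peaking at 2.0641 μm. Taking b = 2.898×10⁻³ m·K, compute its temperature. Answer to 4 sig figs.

Wien's law gives T = b/λ_max = (2.898×10⁻³ m·K)/(2.0641×10⁻⁶ m) = 1404 K.

T ≈ 1404 K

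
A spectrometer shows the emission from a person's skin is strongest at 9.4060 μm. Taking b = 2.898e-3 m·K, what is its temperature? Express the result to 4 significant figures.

Wien's law gives T = b/λ_max = (2.898×10⁻³ m·K)/(9.4060×10⁻⁶ m) = 308.1 K.

T ≈ 308.1 K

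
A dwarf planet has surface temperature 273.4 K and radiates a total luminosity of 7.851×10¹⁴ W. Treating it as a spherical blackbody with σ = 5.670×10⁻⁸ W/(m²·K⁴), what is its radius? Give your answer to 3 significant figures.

L = 4πR²σT⁴ ⇒ R = √(L/(4πσT⁴)).
σT⁴ = 316.794 W/m², so R = √(7.851×10¹⁴/(4π×316.794)) = 4.44×10⁵ m.

R ≈ 4.44×10⁵ m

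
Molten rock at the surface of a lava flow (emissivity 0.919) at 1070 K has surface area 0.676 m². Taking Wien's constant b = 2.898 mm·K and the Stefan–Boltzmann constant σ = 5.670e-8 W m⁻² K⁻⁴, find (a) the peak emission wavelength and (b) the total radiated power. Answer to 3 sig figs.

(a) λ_max = b/T = 2.898×10⁻³/1070 = 2.708×10⁻⁶ m = 2.71×10³ nm.
Area A = 0.676 m².
(b) P = εσAT⁴ = 0.919×5.670×10⁻⁸×0.676×(1070)⁴ = 4.62×10⁴ W.

λ_max ≈ 2.71×10³ nm; P ≈ 4.62×10⁴ W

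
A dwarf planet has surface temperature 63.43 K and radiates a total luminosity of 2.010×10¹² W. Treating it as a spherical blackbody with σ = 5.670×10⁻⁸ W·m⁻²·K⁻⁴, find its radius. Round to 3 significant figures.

L = 4πR²σT⁴ ⇒ R = √(L/(4πσT⁴)).
σT⁴ = 0.917829 W/m², so R = √(2.010×10¹²/(4π×0.917829)) = 4.17×10⁵ m.

R ≈ 4.17×10⁵ m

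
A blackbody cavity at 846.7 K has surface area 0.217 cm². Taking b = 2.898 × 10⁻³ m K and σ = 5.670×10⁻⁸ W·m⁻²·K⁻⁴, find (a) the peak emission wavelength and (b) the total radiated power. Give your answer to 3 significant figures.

λ_max ≈ 3.42 μm; P ≈ 0.632 W

(a) λ_max = b/T = 2.898×10⁻³/846.7 = 3.423×10⁻⁶ m = 3.42 μm.
Area A = 0.217 cm² = 2.17×10⁻⁵ m².
(b) P = σAT⁴ = 5.670×10⁻⁸×2.17×10⁻⁵×(846.7)⁴ = 0.632 W.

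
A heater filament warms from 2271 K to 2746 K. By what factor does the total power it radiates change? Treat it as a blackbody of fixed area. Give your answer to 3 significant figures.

P₂/P₁ ≈ 2.14

P ∝ T⁴, so P₂/P₁ = (T₂/T₁)⁴ = (2746/2271)⁴ = (1.20916)⁴ = 2.14.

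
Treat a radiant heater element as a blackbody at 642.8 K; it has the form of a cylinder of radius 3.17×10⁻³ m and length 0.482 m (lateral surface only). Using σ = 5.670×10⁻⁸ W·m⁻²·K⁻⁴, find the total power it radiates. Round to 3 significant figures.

Lateral area A = 2πrL = 2π×3.17×10⁻³×0.482 = 9.60033×10⁻³ m².
P = σAT⁴ = 5.670×10⁻⁸ × 9.60033×10⁻³ × (642.8)⁴ = 92.9 W.

P ≈ 92.9 W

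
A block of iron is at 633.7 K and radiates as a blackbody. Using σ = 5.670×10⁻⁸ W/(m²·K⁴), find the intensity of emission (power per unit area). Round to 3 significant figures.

Stefan–Boltzmann: I = σT⁴ = 5.670×10⁻⁸ × (633.7)⁴ = 9.14×10³ W/m².

I ≈ 9.14×10³ W/m²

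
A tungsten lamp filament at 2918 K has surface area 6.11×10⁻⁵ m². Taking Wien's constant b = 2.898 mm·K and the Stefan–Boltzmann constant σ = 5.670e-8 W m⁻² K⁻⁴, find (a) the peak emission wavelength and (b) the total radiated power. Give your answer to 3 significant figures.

λ_max ≈ 993 nm; P ≈ 251 W

(a) λ_max = b/T = 2.898×10⁻³/2918 = 9.931×10⁻⁷ m = 993 nm.
Area A = 6.11×10⁻⁵ m².
(b) P = σAT⁴ = 5.670×10⁻⁸×6.11×10⁻⁵×(2918)⁴ = 251 W.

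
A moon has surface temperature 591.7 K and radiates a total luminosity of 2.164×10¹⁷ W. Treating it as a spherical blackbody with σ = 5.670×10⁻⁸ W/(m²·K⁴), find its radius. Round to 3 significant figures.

R ≈ 1.57×10⁶ m

L = 4πR²σT⁴ ⇒ R = √(L/(4πσT⁴)).
σT⁴ = 6950.07 W/m², so R = √(2.164×10¹⁷/(4π×6950.07)) = 1.57×10⁶ m.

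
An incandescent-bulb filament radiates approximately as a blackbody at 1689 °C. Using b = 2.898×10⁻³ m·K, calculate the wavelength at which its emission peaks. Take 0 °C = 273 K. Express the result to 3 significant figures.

λ_max ≈ 1.48 μm

T = 1689 °C + 273 = 1962 K.
Wien's displacement law: λ_max = b/T = (2.898×10⁻³ m·K)/(1962 K) = 1.477×10⁻⁶ m.
That is 1.48 μm, in the infrared range.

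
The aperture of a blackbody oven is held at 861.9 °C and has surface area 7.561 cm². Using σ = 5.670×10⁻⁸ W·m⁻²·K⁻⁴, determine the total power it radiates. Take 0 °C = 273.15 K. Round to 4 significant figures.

P ≈ 71.16 W

T = 861.9 °C + 273.15 = 1135.05 K.
Area A = 7.561 cm² = 7.561×10⁻⁴ m².
P = σAT⁴ = 5.670×10⁻⁸ × 7.561×10⁻⁴ × (1135.05)⁴ = 71.16 W.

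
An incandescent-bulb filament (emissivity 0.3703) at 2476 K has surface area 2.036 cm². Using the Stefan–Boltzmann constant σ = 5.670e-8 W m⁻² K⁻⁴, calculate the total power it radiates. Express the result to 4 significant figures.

Area A = 2.036 cm² = 2.036×10⁻⁴ m².
P = εσAT⁴ = 0.3703 × 5.670×10⁻⁸ × 2.036×10⁻⁴ × (2476)⁴ = 160.7 W.

P ≈ 160.7 W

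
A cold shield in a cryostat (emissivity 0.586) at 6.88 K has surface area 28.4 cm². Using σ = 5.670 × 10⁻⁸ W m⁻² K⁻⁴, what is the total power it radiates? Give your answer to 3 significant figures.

Area A = 28.4 cm² = 2.84×10⁻³ m².
P = εσAT⁴ = 0.586 × 5.670×10⁻⁸ × 2.84×10⁻³ × (6.88)⁴ = 2.11×10⁻⁷ W.

P ≈ 2.11×10⁻⁷ W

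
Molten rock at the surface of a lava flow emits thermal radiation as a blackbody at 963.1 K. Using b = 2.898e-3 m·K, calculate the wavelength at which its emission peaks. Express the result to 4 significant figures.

λ_max ≈ 3.009 μm

Wien's displacement law: λ_max = b/T = (2.898×10⁻³ m·K)/(963.1 K) = 3.0090×10⁻⁶ m.
That is 3.009 μm, in the infrared range.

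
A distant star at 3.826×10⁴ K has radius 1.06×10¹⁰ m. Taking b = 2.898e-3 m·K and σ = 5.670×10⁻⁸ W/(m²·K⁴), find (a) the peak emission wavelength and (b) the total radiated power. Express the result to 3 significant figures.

(a) λ_max = b/T = 2.898×10⁻³/3.826×10⁴ = 7.574×10⁻⁸ m = 75.7 nm.
Surface area A = 4πR² = 4π(1.06×10¹⁰ m)² = 1.41196×10²¹ m².
(b) P = σAT⁴ = 5.670×10⁻⁸×1.41196×10²¹×(3.826×10⁴)⁴ = 1.72×10³² W.

λ_max ≈ 75.7 nm; P ≈ 1.72×10³² W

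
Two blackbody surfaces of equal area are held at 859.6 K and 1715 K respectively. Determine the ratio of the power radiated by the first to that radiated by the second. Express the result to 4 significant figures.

P₁/P₂ ≈ 0.06311

With equal areas, P₁/P₂ = (T₁/T₂)⁴ = (859.6/1715)⁴ = 0.06311.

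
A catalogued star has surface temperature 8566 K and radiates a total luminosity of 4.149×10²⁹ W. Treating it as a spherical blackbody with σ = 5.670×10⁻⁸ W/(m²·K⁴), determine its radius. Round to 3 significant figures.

L = 4πR²σT⁴ ⇒ R = √(L/(4πσT⁴)).
σT⁴ = 3.05278×10⁸ W/m², so R = √(4.149×10²⁹/(4π×3.05278×10⁸)) = 1.04×10¹⁰ m.

R ≈ 1.04×10¹⁰ m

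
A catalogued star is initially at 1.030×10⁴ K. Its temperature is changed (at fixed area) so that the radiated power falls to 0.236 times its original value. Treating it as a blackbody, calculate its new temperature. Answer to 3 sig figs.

T₂ ≈ 7.18×10³ K

P ∝ T⁴, so T₂/T₁ = (P₂/P₁)^(1/4) = (0.236)^(1/4) = 0.696992.
T₂ = 1.030×10⁴ × 0.696992 = 7.18×10³ K.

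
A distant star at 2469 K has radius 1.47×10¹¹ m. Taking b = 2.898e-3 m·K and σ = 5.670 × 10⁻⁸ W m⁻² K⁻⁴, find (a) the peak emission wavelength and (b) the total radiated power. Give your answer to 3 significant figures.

(a) λ_max = b/T = 2.898×10⁻³/2469 = 1.174×10⁻⁶ m = 1.17 μm.
Surface area A = 4πR² = 4π(1.47×10¹¹ m)² = 2.71547×10²³ m².
(b) P = σAT⁴ = 5.670×10⁻⁸×2.71547×10²³×(2469)⁴ = 5.72×10²⁹ W.

λ_max ≈ 1.17 μm; P ≈ 5.72×10²⁹ W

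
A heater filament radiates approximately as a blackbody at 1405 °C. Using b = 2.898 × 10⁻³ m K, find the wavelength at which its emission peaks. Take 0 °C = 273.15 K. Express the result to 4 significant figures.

T = 1405 °C + 273.15 = 1678.15 K.
Wien's displacement law: λ_max = b/T = (2.898×10⁻³ m·K)/(1678.15 K) = 1.7269×10⁻⁶ m.
That is 1.727 μm, in the infrared range.

λ_max ≈ 1.727 μm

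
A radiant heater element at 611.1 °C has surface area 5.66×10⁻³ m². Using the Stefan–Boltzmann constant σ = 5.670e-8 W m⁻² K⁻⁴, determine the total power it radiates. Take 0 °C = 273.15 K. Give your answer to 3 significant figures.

P ≈ 196 W

T = 611.1 °C + 273.15 = 884.25 K.
Area A = 5.66×10⁻³ m².
P = σAT⁴ = 5.670×10⁻⁸ × 5.66×10⁻³ × (884.25)⁴ = 196 W.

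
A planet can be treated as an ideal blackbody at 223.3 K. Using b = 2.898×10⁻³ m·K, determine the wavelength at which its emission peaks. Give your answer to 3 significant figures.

λ_max ≈ 13.0 μm

Wien's displacement law: λ_max = b/T = (2.898×10⁻³ m·K)/(223.3 K) = 1.298×10⁻⁵ m.
That is 13.0 μm, in the infrared range.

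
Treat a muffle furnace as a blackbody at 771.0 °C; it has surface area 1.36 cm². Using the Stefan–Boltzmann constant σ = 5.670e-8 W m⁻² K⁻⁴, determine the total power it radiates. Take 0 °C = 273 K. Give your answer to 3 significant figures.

T = 771.0 °C + 273 = 1044.0 K.
Area A = 1.36 cm² = 1.36×10⁻⁴ m².
P = σAT⁴ = 5.670×10⁻⁸ × 1.36×10⁻⁴ × (1044.0)⁴ = 9.16 W.

P ≈ 9.16 W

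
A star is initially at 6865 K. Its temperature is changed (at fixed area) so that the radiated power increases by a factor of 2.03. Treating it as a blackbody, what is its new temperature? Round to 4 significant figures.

P ∝ T⁴, so T₂/T₁ = (P₂/P₁)^(1/4) = (2.03)^(1/4) = 1.19364.
T₂ = 6865 × 1.19364 = 8194 K.

T₂ ≈ 8194 K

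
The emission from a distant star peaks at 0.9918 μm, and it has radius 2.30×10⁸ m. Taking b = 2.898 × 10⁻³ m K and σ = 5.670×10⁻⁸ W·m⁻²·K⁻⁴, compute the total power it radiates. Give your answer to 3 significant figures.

Wien's law: T = b/λ_max = 2.898×10⁻³/9.918×10⁻⁷ = 2921.96 K.
Surface area A = 4πR² = 4π(2.30×10⁸ m)² = 6.64761×10¹⁷ m².
Then P = σAT⁴ = 5.670×10⁻⁸×6.64761×10¹⁷×(2921.96)⁴ = 2.75×10²⁴ W.

P ≈ 2.75×10²⁴ W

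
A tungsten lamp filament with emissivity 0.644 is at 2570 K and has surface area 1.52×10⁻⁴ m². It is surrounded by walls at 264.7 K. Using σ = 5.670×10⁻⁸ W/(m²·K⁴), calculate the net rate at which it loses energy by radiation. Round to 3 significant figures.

Net loss ≈ 242 W

Area A = 1.52×10⁻⁴ m².
Net radiated power P_net = εσA(T⁴ − T₀⁴) = 0.644×5.670×10⁻⁸×1.52×10⁻⁴×(2570⁴ − 264.7⁴).
T⁴ − T₀⁴ = 4.36247×10¹³ − 4.90926×10⁹ = 4.36198×10¹³ K⁴, so P_net = 242 W.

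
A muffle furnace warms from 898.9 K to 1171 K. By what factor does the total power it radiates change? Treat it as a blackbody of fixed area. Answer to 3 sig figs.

P₂/P₁ ≈ 2.88

P ∝ T⁴, so P₂/P₁ = (T₂/T₁)⁴ = (1171/898.9)⁴ = (1.30270)⁴ = 2.88.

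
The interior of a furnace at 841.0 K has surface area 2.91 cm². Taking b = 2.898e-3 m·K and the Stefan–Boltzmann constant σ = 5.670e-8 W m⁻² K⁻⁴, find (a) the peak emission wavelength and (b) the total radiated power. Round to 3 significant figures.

λ_max ≈ 3.45 μm; P ≈ 8.25 W

(a) λ_max = b/T = 2.898×10⁻³/841.0 = 3.446×10⁻⁶ m = 3.45 μm.
Area A = 2.91 cm² = 2.91×10⁻⁴ m².
(b) P = σAT⁴ = 5.670×10⁻⁸×2.91×10⁻⁴×(841.0)⁴ = 8.25 W.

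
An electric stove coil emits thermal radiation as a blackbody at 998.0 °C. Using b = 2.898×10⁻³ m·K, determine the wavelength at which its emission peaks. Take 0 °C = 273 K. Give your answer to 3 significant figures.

T = 998.0 °C + 273 = 1271.0 K.
Wien's displacement law: λ_max = b/T = (2.898×10⁻³ m·K)/(1271.0 K) = 2.280×10⁻⁶ m.
That is 2.28 μm, in the infrared range.

λ_max ≈ 2.28 μm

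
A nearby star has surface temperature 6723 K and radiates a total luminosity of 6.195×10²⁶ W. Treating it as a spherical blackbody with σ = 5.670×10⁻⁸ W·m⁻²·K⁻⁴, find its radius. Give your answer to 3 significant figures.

L = 4πR²σT⁴ ⇒ R = √(L/(4πσT⁴)).
σT⁴ = 1.15834×10⁸ W/m², so R = √(6.195×10²⁶/(4π×1.15834×10⁸)) = 6.52×10⁸ m.

R ≈ 6.52×10⁸ m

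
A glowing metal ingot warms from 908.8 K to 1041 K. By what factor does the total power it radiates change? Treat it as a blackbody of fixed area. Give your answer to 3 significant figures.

P ∝ T⁴, so P₂/P₁ = (T₂/T₁)⁴ = (1041/908.8)⁴ = (1.14547)⁴ = 1.72.

P₂/P₁ ≈ 1.72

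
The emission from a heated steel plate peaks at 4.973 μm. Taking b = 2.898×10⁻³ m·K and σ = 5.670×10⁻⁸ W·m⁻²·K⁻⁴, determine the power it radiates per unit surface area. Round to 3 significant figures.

Wien's law: T = b/λ_max = 2.898×10⁻³/4.973×10⁻⁶ = 582.747 K.
Then I = σT⁴ = 5.670×10⁻⁸×(582.747)⁴ = 6.54×10³ W/m².

I ≈ 6.54×10³ W/m²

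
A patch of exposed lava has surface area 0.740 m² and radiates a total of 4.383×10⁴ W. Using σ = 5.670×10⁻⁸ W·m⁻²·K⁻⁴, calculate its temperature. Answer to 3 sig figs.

Area A = 0.740 m².
P = σAT⁴ ⇒ T = (P/(σA))^(1/4) = (4.383×10⁴/(5.670×10⁻⁸×0.740))^(1/4) = 1.01×10³ K.

T ≈ 1.01×10³ K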